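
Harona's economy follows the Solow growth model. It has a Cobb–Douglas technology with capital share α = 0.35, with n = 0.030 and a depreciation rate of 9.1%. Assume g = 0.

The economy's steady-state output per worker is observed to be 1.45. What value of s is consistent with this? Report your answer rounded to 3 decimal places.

s ≈ 0.241

In steady state, investment equals break-even investment: s·k^α = (n + δ)·k.
Since y* = [s/(n + δ)]^(α/(1−α)), we have s/(n + δ) = (y*)^((1−α)/α) = 1.45^1.8571 = 1.9938.
Therefore s = 1.9938 × (n + δ) = 1.9938 × 0.121 = 0.2412.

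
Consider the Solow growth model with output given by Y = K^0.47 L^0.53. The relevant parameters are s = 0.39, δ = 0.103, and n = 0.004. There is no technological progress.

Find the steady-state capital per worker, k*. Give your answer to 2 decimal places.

k* ≈ 11.48

Steady state requires s·f(k) = (n + δ)·k, i.e. s·k^α = (n + δ)·k.
Dividing both sides by k: k^(1−α) = s / (n + δ).
k^0.53 = 0.39 / (0.004 + 0.103) = 0.39 / 0.107 = 3.6449
k* = 3.6449^(1/0.53) ≈ 11.4758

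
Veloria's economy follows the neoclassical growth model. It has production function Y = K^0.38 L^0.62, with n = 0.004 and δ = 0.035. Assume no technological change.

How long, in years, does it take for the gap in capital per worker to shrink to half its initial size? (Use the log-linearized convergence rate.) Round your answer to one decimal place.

Near the steady state the convergence rate is λ = (1 − α)(n + δ).
λ = (1 − 0.38) × 0.039 = 0.62 × 0.039 = 0.02418
Half-life = ln 2 / λ = 0.6931 / 0.02418 ≈ 28.66 years

half-life ≈ 28.7 years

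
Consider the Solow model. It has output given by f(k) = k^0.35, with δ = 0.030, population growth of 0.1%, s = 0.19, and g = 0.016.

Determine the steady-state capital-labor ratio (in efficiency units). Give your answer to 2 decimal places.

k* = 8.58

At the steady state, Δk = 0, so s·k^α = (n + g + δ)·k.
Rearranging, k^(1−α) = s / (n + g + δ).
k^0.65 = 0.19 / (0.001 + 0.016 + 0.030) = 0.19 / 0.047 = 4.0426
k* = 4.0426^(1/0.65) ≈ 8.5768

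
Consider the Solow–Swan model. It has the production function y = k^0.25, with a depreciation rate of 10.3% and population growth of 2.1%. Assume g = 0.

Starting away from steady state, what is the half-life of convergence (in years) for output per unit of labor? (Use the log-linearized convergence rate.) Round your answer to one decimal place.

Near the steady state the convergence rate is λ = (1 − α)(n + δ).
λ = (1 − 0.25) × 0.124 = 0.75 × 0.124 = 0.0930
Half-life = ln 2 / λ = 0.6931 / 0.0930 ≈ 7.45 years

about 7.5 years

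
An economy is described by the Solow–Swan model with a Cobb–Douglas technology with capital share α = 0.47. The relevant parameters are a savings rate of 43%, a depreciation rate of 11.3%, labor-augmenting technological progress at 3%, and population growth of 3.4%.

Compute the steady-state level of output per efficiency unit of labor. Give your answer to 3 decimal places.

At the steady state, Δk = 0, so s·k^α = (n + g + δ)·k.
Rearranging, k^(1−α) = s / (n + g + δ).
k^0.53 = 0.43 / (0.034 + 0.030 + 0.113) = 0.43 / 0.177 = 2.4294
k* = 2.4294^(1/0.53) ≈ 5.3377
y* = (k*)^α = 5.3377^0.47 ≈ 2.1971

y* ≈ 2.197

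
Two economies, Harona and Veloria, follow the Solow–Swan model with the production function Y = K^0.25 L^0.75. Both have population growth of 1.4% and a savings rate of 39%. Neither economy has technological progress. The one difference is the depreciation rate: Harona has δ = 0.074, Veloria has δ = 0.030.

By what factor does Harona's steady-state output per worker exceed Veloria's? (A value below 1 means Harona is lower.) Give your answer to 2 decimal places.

y*_H / y*_V ≈ 0.79

Steady-state y* = [s/(n + δ)]^(α/(1−α)), so the ratio is [ (s_H/(n + δ)_H) / (s_V/(n + δ)_V) ]^0.3333.
s_H/(n + δ)_H = 0.39/0.088 = 4.4318; s_V/(n + δ)_V = 0.39/0.044 = 8.8636.
Ratio = (4.4318/8.8636)^0.3333 = 0.5000^0.3333 ≈ 0.7937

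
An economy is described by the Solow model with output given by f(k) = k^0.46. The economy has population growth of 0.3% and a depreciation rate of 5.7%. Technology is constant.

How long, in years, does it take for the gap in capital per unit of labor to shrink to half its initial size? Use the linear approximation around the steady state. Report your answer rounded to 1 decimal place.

Near the steady state the convergence rate is λ = (1 − α)(n + δ).
λ = (1 − 0.46) × 0.060 = 0.54 × 0.060 = 0.0324
Half-life = ln 2 / λ = 0.6931 / 0.0324 ≈ 21.39 years

t_½ ≈ 21.4 years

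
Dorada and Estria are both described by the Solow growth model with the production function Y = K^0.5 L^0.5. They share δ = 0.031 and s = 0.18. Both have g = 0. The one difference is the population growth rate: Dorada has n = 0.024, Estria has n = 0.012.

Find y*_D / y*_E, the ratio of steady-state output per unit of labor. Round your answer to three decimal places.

ratio ≈ 0.782

Steady-state y* = [s/(n + δ)]^(α/(1−α)), so the ratio is [ (s_D/(n + δ)_D) / (s_E/(n + δ)_E) ]^1.
s_D/(n + δ)_D = 0.18/0.055 = 3.2727; s_E/(n + δ)_E = 0.18/0.043 = 4.1860.
Ratio = (3.2727/4.1860)^1 = 0.7818^1 ≈ 0.7818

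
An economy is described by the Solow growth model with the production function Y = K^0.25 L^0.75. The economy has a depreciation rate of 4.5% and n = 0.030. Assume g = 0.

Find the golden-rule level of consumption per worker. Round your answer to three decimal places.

At the golden rule, f'(k) = n + δ, so α·k^(α−1) = n + δ and k_gold = (α/(n + δ))^(1/(1−α)).
k_gold = (0.25/0.075)^(1/0.75) = 3.3333^1.3333 ≈ 4.9791
c_gold = f(k_gold) − (n + δ)·k_gold = 1.4938 − 0.075×4.9791 ≈ 1.1204

c_gold ≈ 1.120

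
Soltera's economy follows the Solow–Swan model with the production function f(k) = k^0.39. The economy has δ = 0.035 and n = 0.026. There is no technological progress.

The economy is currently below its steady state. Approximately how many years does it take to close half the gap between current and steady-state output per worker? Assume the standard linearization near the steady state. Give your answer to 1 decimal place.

Near the steady state the convergence rate is λ = (1 − α)(n + δ).
λ = (1 − 0.39) × 0.061 = 0.61 × 0.061 = 0.03721
Half-life = ln 2 / λ = 0.6931 / 0.03721 ≈ 18.63 years

half-life ≈ 18.6 years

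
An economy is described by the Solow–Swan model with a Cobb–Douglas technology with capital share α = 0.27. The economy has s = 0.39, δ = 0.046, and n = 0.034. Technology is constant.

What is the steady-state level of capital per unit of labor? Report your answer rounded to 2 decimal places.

k* ≈ 8.76

Steady state requires s·f(k) = (n + δ)·k, i.e. s·k^α = (n + δ)·k.
Rearranging, k^(1−α) = s / (n + δ).
k^0.73 = 0.39 / (0.034 + 0.046) = 0.39 / 0.080 = 4.8750
k* = 4.8750^(1/0.73) ≈ 8.7585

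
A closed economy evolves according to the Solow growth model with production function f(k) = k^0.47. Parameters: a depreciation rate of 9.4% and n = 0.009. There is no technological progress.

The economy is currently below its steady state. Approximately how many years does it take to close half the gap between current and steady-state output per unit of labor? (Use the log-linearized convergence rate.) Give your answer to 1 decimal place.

about 12.7 years

Near the steady state the convergence rate is λ = (1 − α)(n + δ).
λ = (1 − 0.47) × 0.103 = 0.53 × 0.103 = 0.05459
Half-life = ln 2 / λ = 0.6931 / 0.05459 ≈ 12.70 years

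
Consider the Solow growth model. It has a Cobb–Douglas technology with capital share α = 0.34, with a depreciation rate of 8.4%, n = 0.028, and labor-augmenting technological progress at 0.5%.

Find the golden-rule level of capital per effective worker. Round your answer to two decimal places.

k_gold ≈ 5.03

The golden rule sets f'(k) = n + g + δ, i.e. α·k^(α−1) = n + g + δ.
So k^(1−α) = α / (n + g + δ) = 0.34 / 0.117 = 2.9060.
k_gold = 2.9060^(1/0.66) ≈ 5.0346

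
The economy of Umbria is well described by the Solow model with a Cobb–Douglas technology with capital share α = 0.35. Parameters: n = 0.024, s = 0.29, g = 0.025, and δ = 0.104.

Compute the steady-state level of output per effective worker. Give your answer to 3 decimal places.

In steady state, investment equals break-even investment: s·k^α = (n + g + δ)·k.
Rearranging, k^(1−α) = s / (n + g + δ).
k^0.65 = 0.29 / (0.024 + 0.025 + 0.104) = 0.29 / 0.153 = 1.8954
k* = 1.8954^(1/0.65) ≈ 2.6744
y* = (k*)^α = 2.6744^0.35 ≈ 1.4110

y* = 1.411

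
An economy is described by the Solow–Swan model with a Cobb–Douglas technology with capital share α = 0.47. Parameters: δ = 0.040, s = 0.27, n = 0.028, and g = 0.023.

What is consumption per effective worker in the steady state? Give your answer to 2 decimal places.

c* = 1.92

In steady state, investment equals break-even investment: s·k^α = (n + g + δ)·k.
Dividing both sides by k: k^(1−α) = s / (n + g + δ).
k^0.53 = 0.27 / (0.028 + 0.023 + 0.040) = 0.27 / 0.091 = 2.9670
k* = 2.9670^(1/0.53) ≈ 7.7833
y* = (k*)^α = 7.7833^0.47 ≈ 2.6233
c* = (1 − s)·y* = (1 − 0.27) × 2.6233 ≈ 1.9150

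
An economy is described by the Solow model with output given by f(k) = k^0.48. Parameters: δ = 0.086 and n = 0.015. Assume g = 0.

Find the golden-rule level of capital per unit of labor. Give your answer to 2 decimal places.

The golden rule sets f'(k) = n + δ, i.e. α·k^(α−1) = n + δ.
So k^(1−α) = α / (n + δ) = 0.48 / 0.101 = 4.7525.
k_gold = 4.7525^(1/0.52) ≈ 20.0343

k_gold ≈ 20.03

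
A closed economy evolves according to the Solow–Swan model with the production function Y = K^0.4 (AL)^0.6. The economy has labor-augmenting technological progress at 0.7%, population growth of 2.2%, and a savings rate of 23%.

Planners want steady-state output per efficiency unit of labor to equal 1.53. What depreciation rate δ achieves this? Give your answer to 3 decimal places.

In steady state, investment equals break-even investment: s·k^α = (n + g + δ)·k.
Since y* = [s/(n + g + δ)]^(α/(1−α)), we have s/(n + g + δ) = (y*)^((1−α)/α) = 1.53^1.5 = 1.8925.
Therefore n + g + δ = s / 1.8925 = 0.23 / 1.8925 = 0.1215, so δ = 0.1215 − 0.029 = 0.0925.

δ ≈ 0.093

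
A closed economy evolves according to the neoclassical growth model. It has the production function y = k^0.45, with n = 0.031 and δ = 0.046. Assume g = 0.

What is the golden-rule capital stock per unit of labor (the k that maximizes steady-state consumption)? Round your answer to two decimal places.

The golden rule sets f'(k) = n + δ, i.e. α·k^(α−1) = n + δ.
So k^(1−α) = α / (n + δ) = 0.45 / 0.077 = 5.8442.
k_gold = 5.8442^(1/0.55) ≈ 24.7768

k_gold ≈ 24.78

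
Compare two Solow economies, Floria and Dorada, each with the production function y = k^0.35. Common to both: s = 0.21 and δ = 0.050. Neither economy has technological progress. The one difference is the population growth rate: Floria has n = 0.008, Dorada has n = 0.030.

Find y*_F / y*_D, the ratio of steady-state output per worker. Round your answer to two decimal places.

ratio ≈ 1.19

Steady-state y* = [s/(n + δ)]^(α/(1−α)), so the ratio is [ (s_F/(n + δ)_F) / (s_D/(n + δ)_D) ]^0.5385.
s_F/(n + δ)_F = 0.21/0.058 = 3.6207; s_D/(n + δ)_D = 0.21/0.080 = 2.6250.
Ratio = (3.6207/2.6250)^0.5385 = 1.3793^0.5385 ≈ 1.1891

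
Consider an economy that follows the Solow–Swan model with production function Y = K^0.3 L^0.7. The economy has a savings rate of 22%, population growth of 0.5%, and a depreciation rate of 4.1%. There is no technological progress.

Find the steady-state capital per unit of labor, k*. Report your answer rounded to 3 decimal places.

k* = 9.353

At the steady state, Δk = 0, so s·k^α = (n + δ)·k.
Dividing both sides by k: k^(1−α) = s / (n + δ).
k^0.7 = 0.22 / (0.005 + 0.041) = 0.22 / 0.046 = 4.7826
k* = 4.7826^(1/0.7) ≈ 9.3530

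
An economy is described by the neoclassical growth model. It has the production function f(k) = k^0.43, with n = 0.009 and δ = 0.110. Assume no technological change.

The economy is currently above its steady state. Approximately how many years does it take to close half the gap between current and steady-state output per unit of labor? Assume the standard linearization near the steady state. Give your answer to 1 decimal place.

about 10.2 years

Near the steady state the convergence rate is λ = (1 − α)(n + δ).
λ = (1 − 0.43) × 0.119 = 0.57 × 0.119 = 0.06783
Half-life = ln 2 / λ = 0.6931 / 0.06783 ≈ 10.22 years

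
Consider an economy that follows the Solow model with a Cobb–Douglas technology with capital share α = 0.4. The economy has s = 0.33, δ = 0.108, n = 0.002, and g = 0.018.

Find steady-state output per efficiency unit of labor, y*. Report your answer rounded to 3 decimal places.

Steady state requires s·f(k) = (n + g + δ)·k, i.e. s·k^α = (n + g + δ)·k.
Rearranging, k^(1−α) = s / (n + g + δ).
k^0.6 = 0.33 / (0.002 + 0.018 + 0.108) = 0.33 / 0.128 = 2.5781
k* = 2.5781^(1/0.6) ≈ 4.8473
y* = (k*)^α = 4.8473^0.4 ≈ 1.8802

y* ≈ 1.880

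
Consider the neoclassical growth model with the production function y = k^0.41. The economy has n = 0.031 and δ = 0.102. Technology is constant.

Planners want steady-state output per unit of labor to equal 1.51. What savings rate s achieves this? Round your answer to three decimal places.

Steady state requires s·f(k) = (n + δ)·k, i.e. s·k^α = (n + δ)·k.
Since y* = [s/(n + δ)]^(α/(1−α)), we have s/(n + δ) = (y*)^((1−α)/α) = 1.51^1.439 = 1.8095.
Therefore s = 1.8095 × (n + δ) = 1.8095 × 0.133 = 0.2407.

s ≈ 0.241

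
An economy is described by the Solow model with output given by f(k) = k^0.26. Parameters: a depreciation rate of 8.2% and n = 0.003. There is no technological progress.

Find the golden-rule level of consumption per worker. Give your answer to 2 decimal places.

At the golden rule, f'(k) = n + δ, so α·k^(α−1) = n + δ and k_gold = (α/(n + δ))^(1/(1−α)).
k_gold = (0.26/0.085)^(1/0.74) = 3.0588^1.3514 ≈ 4.5308
c_gold = f(k_gold) − (n + δ)·k_gold = 1.4812 − 0.085×4.5308 ≈ 1.0961

c_gold ≈ 1.10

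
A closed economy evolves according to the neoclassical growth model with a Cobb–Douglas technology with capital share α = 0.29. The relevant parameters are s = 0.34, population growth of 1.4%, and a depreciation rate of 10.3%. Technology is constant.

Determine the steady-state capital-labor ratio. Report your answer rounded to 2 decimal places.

k* = 4.49

Steady state requires s·f(k) = (n + δ)·k, i.e. s·k^α = (n + δ)·k.
Dividing both sides by k: k^(1−α) = s / (n + δ).
k^0.71 = 0.34 / (0.014 + 0.103) = 0.34 / 0.117 = 2.9060
k* = 2.9060^(1/0.71) ≈ 4.4929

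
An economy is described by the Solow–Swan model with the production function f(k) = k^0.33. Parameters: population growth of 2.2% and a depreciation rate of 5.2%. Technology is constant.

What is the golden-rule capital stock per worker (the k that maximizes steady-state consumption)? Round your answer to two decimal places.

The golden rule sets f'(k) = n + δ, i.e. α·k^(α−1) = n + δ.
So k^(1−α) = α / (n + δ) = 0.33 / 0.074 = 4.4595.
k_gold = 4.4595^(1/0.67) ≈ 9.3129

k_gold ≈ 9.31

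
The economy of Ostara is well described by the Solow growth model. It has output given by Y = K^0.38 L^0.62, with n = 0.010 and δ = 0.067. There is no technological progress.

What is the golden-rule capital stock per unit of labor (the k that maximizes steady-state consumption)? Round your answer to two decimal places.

k_gold ≈ 13.13

The golden rule sets f'(k) = n + δ, i.e. α·k^(α−1) = n + δ.
So k^(1−α) = α / (n + δ) = 0.38 / 0.077 = 4.9351.
k_gold = 4.9351^(1/0.62) ≈ 13.1286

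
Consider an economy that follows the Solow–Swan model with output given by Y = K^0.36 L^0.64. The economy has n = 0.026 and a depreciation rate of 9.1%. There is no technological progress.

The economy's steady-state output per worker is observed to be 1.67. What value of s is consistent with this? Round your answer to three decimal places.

s ≈ 0.291

In steady state, investment equals break-even investment: s·k^α = (n + δ)·k.
Since y* = [s/(n + δ)]^(α/(1−α)), we have s/(n + δ) = (y*)^((1−α)/α) = 1.67^1.7778 = 2.4885.
Therefore s = 2.4885 × (n + δ) = 2.4885 × 0.117 = 0.2912.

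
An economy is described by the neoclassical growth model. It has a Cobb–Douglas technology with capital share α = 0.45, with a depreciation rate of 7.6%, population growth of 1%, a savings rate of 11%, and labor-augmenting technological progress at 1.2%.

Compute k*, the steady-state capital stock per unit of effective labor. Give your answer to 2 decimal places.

Steady state requires s·f(k) = (n + g + δ)·k, i.e. s·k^α = (n + g + δ)·k.
Dividing both sides by k: k^(1−α) = s / (n + g + δ).
k^0.55 = 0.11 / (0.010 + 0.012 + 0.076) = 0.11 / 0.098 = 1.1224
k* = 1.1224^(1/0.55) ≈ 1.2336

k* ≈ 1.23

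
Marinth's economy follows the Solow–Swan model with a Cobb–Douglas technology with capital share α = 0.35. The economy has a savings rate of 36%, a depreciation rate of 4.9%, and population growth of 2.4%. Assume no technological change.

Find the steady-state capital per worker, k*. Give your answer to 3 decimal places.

k* ≈ 11.645

At the steady state, Δk = 0, so s·k^α = (n + δ)·k.
Dividing both sides by k: k^(1−α) = s / (n + δ).
k^0.65 = 0.36 / (0.024 + 0.049) = 0.36 / 0.073 = 4.9315
k* = 4.9315^(1/0.65) ≈ 11.6445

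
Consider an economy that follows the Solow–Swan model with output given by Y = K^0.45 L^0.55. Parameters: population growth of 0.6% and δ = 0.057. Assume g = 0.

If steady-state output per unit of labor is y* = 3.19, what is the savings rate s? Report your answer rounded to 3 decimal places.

In steady state, investment equals break-even investment: s·k^α = (n + δ)·k.
Since y* = [s/(n + δ)]^(α/(1−α)), we have s/(n + δ) = (y*)^((1−α)/α) = 3.19^1.2222 = 4.1279.
Therefore s = 4.1279 × (n + δ) = 4.1279 × 0.063 = 0.2601.

s ≈ 0.260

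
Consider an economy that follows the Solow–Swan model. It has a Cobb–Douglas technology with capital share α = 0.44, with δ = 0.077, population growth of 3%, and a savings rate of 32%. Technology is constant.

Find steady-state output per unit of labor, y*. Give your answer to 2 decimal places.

y* = 2.36

In steady state, investment equals break-even investment: s·k^α = (n + δ)·k.
Rearranging, k^(1−α) = s / (n + δ).
k^0.56 = 0.32 / (0.030 + 0.077) = 0.32 / 0.107 = 2.9907
k* = 2.9907^(1/0.56) ≈ 7.0728
y* = (k*)^α = 7.0728^0.44 ≈ 2.3649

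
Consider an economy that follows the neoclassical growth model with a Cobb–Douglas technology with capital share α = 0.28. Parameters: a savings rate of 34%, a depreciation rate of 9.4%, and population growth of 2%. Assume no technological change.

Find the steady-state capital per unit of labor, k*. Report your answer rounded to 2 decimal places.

k* ≈ 4.56

Steady state requires s·f(k) = (n + δ)·k, i.e. s·k^α = (n + δ)·k.
Dividing both sides by k: k^(1−α) = s / (n + δ).
k^0.72 = 0.34 / (0.020 + 0.094) = 0.34 / 0.114 = 2.9825
k* = 2.9825^(1/0.72) ≈ 4.5618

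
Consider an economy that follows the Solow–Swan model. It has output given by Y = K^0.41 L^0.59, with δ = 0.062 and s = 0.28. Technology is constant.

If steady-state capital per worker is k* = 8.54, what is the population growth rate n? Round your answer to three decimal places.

In steady state, investment equals break-even investment: s·k^α = (n + δ)·k.
So s / (n + δ) = (k*)^(1−α) = 8.54^0.59 = 3.5445.
Therefore n + δ = s / 3.5445 = 0.28 / 3.5445 = 0.0790, so n = 0.0790 − 0.062 = 0.0170.

n ≈ 0.017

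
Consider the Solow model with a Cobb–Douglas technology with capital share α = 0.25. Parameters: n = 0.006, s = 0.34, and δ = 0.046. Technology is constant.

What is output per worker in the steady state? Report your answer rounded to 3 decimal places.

y* ≈ 1.870

Steady state requires s·f(k) = (n + δ)·k, i.e. s·k^α = (n + δ)·k.
Rearranging, k^(1−α) = s / (n + δ).
k^0.75 = 0.34 / (0.006 + 0.046) = 0.34 / 0.052 = 6.5385
k* = 6.5385^(1/0.75) ≈ 12.2266
y* = (k*)^α = 12.2266^0.25 ≈ 1.8699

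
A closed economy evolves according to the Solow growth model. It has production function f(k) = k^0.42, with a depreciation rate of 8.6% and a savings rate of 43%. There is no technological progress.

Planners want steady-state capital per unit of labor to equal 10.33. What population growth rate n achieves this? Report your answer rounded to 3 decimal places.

n ≈ 0.025

In steady state, investment equals break-even investment: s·k^α = (n + δ)·k.
So s / (n + δ) = (k*)^(1−α) = 10.33^0.58 = 3.8742.
Therefore n + δ = s / 3.8742 = 0.43 / 3.8742 = 0.1110, so n = 0.1110 − 0.086 = 0.0250.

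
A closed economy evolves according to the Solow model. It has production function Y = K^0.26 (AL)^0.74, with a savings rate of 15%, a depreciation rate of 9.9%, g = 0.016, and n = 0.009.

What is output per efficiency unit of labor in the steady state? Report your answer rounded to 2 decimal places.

In steady state, investment equals break-even investment: s·k^α = (n + g + δ)·k.
Dividing both sides by k: k^(1−α) = s / (n + g + δ).
k^0.74 = 0.15 / (0.009 + 0.016 + 0.099) = 0.15 / 0.124 = 1.2097
k* = 1.2097^(1/0.74) ≈ 1.2934
y* = (k*)^α = 1.2934^0.26 ≈ 1.0692

y* ≈ 1.07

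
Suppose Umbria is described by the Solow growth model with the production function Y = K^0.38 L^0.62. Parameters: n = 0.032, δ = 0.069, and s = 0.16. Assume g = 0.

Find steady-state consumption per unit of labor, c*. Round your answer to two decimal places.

c* = 1.11

In steady state, investment equals break-even investment: s·k^α = (n + δ)·k.
Dividing both sides by k: k^(1−α) = s / (n + δ).
k^0.62 = 0.16 / (0.032 + 0.069) = 0.16 / 0.101 = 1.5842
k* = 1.5842^(1/0.62) ≈ 2.1003
y* = (k*)^α = 2.1003^0.38 ≈ 1.3258
c* = (1 − s)·y* = (1 − 0.16) × 1.3258 ≈ 1.1137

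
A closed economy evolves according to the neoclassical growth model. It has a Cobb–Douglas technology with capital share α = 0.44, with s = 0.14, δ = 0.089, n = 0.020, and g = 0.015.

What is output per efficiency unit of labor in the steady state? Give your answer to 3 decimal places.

y* = 1.100

In steady state, investment equals break-even investment: s·k^α = (n + g + δ)·k.
Rearranging, k^(1−α) = s / (n + g + δ).
k^0.56 = 0.14 / (0.020 + 0.015 + 0.089) = 0.14 / 0.124 = 1.1290
k* = 1.1290^(1/0.56) ≈ 1.2419
y* = (k*)^α = 1.2419^0.44 ≈ 1.1000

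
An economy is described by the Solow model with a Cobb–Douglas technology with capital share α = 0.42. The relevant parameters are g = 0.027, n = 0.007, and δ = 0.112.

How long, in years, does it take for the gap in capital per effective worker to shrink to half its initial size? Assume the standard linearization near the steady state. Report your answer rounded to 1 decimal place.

half-life ≈ 8.2 years

Near the steady state the convergence rate is λ = (1 − α)(n + g + δ).
λ = (1 − 0.42) × 0.146 = 0.58 × 0.146 = 0.08468
Half-life = ln 2 / λ = 0.6931 / 0.08468 ≈ 8.18 years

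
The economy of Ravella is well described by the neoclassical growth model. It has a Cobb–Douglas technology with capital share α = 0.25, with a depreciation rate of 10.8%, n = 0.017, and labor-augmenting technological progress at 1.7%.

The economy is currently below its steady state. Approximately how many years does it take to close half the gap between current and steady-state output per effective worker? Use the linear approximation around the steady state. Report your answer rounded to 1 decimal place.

Near the steady state the convergence rate is λ = (1 − α)(n + g + δ).
λ = (1 − 0.25) × 0.142 = 0.75 × 0.142 = 0.1065
Half-life = ln 2 / λ = 0.6931 / 0.1065 ≈ 6.51 years

about 6.5 years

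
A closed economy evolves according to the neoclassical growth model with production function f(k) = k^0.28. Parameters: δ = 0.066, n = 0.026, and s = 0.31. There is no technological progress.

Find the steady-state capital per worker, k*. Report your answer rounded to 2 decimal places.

At the steady state, Δk = 0, so s·k^α = (n + δ)·k.
Dividing both sides by k: k^(1−α) = s / (n + δ).
k^0.72 = 0.31 / (0.026 + 0.066) = 0.31 / 0.092 = 3.3696
k* = 3.3696^(1/0.72) ≈ 5.4044

k* = 5.40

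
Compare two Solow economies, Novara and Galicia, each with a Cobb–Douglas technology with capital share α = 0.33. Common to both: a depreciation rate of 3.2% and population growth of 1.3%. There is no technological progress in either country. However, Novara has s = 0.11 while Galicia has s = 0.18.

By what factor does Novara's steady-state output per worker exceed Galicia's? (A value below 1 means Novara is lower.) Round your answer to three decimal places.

y*_N / y*_G ≈ 0.785

Steady-state y* = [s/(n + δ)]^(α/(1−α)), so the ratio is [ (s_N/(n + δ)_N) / (s_G/(n + δ)_G) ]^0.4925.
s_N/(n + δ)_N = 0.11/0.045 = 2.4444; s_G/(n + δ)_G = 0.18/0.045 = 4.0000.
Ratio = (2.4444/4.0000)^0.4925 = 0.6111^0.4925 ≈ 0.7846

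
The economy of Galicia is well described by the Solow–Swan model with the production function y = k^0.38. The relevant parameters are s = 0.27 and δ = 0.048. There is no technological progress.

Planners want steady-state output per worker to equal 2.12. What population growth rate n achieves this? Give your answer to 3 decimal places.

n ≈ 0.031

At the steady state, Δk = 0, so s·k^α = (n + δ)·k.
Since y* = [s/(n + δ)]^(α/(1−α)), we have s/(n + δ) = (y*)^((1−α)/α) = 2.12^1.6316 = 3.4076.
Therefore n + δ = s / 3.4076 = 0.27 / 3.4076 = 0.0792, so n = 0.0792 − 0.048 = 0.0312.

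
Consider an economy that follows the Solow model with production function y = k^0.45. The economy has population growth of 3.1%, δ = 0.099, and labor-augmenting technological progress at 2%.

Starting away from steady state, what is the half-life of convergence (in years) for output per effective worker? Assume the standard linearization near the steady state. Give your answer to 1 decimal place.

Near the steady state the convergence rate is λ = (1 − α)(n + g + δ).
λ = (1 − 0.45) × 0.150 = 0.55 × 0.150 = 0.0825
Half-life = ln 2 / λ = 0.6931 / 0.0825 ≈ 8.40 years

about 8.4 years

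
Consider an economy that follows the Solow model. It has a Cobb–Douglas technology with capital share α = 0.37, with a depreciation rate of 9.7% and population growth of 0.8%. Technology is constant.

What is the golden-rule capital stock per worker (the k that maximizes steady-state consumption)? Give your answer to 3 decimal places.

k_gold ≈ 7.384

The golden rule sets f'(k) = n + δ, i.e. α·k^(α−1) = n + δ.
So k^(1−α) = α / (n + δ) = 0.37 / 0.105 = 3.5238.
k_gold = 3.5238^(1/0.63) ≈ 7.3837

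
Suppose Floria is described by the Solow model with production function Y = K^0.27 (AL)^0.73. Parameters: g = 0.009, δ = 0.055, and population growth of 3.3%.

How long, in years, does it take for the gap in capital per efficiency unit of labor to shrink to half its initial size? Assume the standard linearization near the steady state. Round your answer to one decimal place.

Near the steady state the convergence rate is λ = (1 − α)(n + g + δ).
λ = (1 − 0.27) × 0.097 = 0.73 × 0.097 = 0.07081
Half-life = ln 2 / λ = 0.6931 / 0.07081 ≈ 9.79 years

about 9.8 years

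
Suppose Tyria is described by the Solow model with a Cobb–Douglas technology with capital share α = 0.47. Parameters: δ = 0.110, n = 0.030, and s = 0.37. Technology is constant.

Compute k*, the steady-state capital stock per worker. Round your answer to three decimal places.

k* ≈ 6.257

Steady state requires s·f(k) = (n + δ)·k, i.e. s·k^α = (n + δ)·k.
Rearranging, k^(1−α) = s / (n + δ).
k^0.53 = 0.37 / (0.030 + 0.110) = 0.37 / 0.140 = 2.6429
k* = 2.6429^(1/0.53) ≈ 6.2572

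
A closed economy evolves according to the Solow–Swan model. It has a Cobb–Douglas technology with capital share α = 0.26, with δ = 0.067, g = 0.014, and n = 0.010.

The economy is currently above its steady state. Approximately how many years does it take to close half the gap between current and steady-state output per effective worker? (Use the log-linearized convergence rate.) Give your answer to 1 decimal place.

Near the steady state the convergence rate is λ = (1 − α)(n + g + δ).
λ = (1 − 0.26) × 0.091 = 0.74 × 0.091 = 0.06734
Half-life = ln 2 / λ = 0.6931 / 0.06734 ≈ 10.29 years

about 10.3 years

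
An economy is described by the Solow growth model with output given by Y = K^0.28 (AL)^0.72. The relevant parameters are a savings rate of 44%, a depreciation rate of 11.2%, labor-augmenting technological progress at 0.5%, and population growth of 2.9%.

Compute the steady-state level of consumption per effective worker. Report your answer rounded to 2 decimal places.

c* = 0.86

In steady state, investment equals break-even investment: s·k^α = (n + g + δ)·k.
Rearranging, k^(1−α) = s / (n + g + δ).
k^0.72 = 0.44 / (0.029 + 0.005 + 0.112) = 0.44 / 0.146 = 3.0137
k* = 3.0137^(1/0.72) ≈ 4.6282
y* = (k*)^α = 4.6282^0.28 ≈ 1.5357
c* = (1 − s)·y* = (1 − 0.44) × 1.5357 ≈ 0.8600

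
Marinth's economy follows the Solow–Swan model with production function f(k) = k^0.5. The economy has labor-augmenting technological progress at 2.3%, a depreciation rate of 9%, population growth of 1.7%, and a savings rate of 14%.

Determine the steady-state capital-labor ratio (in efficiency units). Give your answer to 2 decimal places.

Steady state requires s·f(k) = (n + g + δ)·k, i.e. s·k^α = (n + g + δ)·k.
Rearranging, k^(1−α) = s / (n + g + δ).
k^0.5 = 0.14 / (0.017 + 0.023 + 0.090) = 0.14 / 0.130 = 1.0769
k* = 1.0769^(1/0.5) ≈ 1.1597

k* ≈ 1.16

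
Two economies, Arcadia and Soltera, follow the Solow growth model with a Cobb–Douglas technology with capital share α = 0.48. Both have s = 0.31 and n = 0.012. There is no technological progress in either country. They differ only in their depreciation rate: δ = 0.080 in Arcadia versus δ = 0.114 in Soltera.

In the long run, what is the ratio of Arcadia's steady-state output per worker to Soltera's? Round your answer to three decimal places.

Steady-state y* = [s/(n + δ)]^(α/(1−α)), so the ratio is [ (s_A/(n + δ)_A) / (s_S/(n + δ)_S) ]^0.9231.
s_A/(n + δ)_A = 0.31/0.092 = 3.3696; s_S/(n + δ)_S = 0.31/0.126 = 2.4603.
Ratio = (3.3696/2.4603)^0.9231 = 1.3696^0.9231 ≈ 1.3369

ratio ≈ 1.337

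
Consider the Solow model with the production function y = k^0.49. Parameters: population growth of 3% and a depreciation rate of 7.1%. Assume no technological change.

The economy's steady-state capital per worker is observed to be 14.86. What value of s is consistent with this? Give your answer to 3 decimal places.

Steady state requires s·f(k) = (n + δ)·k, i.e. s·k^α = (n + δ)·k.
So s / (n + δ) = (k*)^(1−α) = 14.86^0.51 = 3.9603.
Therefore s = 3.9603 × (n + δ) = 3.9603 × 0.101 = 0.4000.

s ≈ 0.400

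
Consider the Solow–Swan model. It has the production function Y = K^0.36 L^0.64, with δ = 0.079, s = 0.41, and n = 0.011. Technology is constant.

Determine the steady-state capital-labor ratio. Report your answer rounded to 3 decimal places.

In steady state, investment equals break-even investment: s·k^α = (n + δ)·k.
Rearranging, k^(1−α) = s / (n + δ).
k^0.64 = 0.41 / (0.011 + 0.079) = 0.41 / 0.090 = 4.5556
k* = 4.5556^(1/0.64) ≈ 10.6900

k* ≈ 10.690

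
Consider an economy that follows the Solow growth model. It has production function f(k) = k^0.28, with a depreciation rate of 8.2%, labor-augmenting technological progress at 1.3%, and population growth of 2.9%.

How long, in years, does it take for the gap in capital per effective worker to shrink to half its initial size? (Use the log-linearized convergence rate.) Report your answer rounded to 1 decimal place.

Near the steady state the convergence rate is λ = (1 − α)(n + g + δ).
λ = (1 − 0.28) × 0.124 = 0.72 × 0.124 = 0.08928
Half-life = ln 2 / λ = 0.6931 / 0.08928 ≈ 7.76 years

half-life ≈ 7.8 years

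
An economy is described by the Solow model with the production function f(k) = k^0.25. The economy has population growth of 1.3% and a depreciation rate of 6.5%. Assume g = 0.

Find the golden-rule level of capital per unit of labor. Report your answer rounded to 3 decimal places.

k_gold ≈ 4.726

The golden rule sets f'(k) = n + δ, i.e. α·k^(α−1) = n + δ.
So k^(1−α) = α / (n + δ) = 0.25 / 0.078 = 3.2051.
k_gold = 3.2051^(1/0.75) ≈ 4.7256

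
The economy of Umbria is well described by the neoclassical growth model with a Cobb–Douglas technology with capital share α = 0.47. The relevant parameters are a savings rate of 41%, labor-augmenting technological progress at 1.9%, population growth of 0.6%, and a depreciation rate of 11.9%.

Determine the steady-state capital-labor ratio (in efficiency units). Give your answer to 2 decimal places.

Steady state requires s·f(k) = (n + g + δ)·k, i.e. s·k^α = (n + g + δ)·k.
Dividing both sides by k: k^(1−α) = s / (n + g + δ).
k^0.53 = 0.41 / (0.006 + 0.019 + 0.119) = 0.41 / 0.144 = 2.8472
k* = 2.8472^(1/0.53) ≈ 7.2010

k* = 7.20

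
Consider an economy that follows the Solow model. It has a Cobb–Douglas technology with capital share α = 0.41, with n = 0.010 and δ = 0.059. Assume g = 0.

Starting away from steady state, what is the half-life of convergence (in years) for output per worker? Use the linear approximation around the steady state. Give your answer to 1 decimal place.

about 17.0 years

Near the steady state the convergence rate is λ = (1 − α)(n + δ).
λ = (1 − 0.41) × 0.069 = 0.59 × 0.069 = 0.04071
Half-life = ln 2 / λ = 0.6931 / 0.04071 ≈ 17.03 years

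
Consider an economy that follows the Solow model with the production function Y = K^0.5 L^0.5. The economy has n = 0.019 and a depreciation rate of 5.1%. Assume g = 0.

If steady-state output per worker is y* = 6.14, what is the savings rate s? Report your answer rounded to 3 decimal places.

Steady state requires s·f(k) = (n + δ)·k, i.e. s·k^α = (n + δ)·k.
Since y* = [s/(n + δ)]^(α/(1−α)), we have s/(n + δ) = (y*)^((1−α)/α) = 6.14^1 = 6.1400.
Therefore s = 6.1400 × (n + δ) = 6.1400 × 0.070 = 0.4298.

s ≈ 0.430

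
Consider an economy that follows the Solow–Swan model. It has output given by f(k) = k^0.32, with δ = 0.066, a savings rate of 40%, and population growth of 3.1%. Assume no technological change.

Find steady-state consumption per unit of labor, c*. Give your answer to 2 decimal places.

c* ≈ 1.17

At the steady state, Δk = 0, so s·k^α = (n + δ)·k.
Dividing both sides by k: k^(1−α) = s / (n + δ).
k^0.68 = 0.40 / (0.031 + 0.066) = 0.40 / 0.097 = 4.1237
k* = 4.1237^(1/0.68) ≈ 8.0322
y* = (k*)^α = 8.0322^0.32 ≈ 1.9478
c* = (1 − s)·y* = (1 − 0.40) × 1.9478 ≈ 1.1687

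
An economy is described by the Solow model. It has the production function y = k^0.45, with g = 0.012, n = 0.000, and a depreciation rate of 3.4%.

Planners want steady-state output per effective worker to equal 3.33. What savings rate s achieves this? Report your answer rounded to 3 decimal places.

Steady state requires s·f(k) = (n + g + δ)·k, i.e. s·k^α = (n + g + δ)·k.
Since y* = [s/(n + g + δ)]^(α/(1−α)), we have s/(n + g + δ) = (y*)^((1−α)/α) = 3.33^1.2222 = 4.3504.
Therefore s = 4.3504 × (n + g + δ) = 4.3504 × 0.046 = 0.2001.

s ≈ 0.200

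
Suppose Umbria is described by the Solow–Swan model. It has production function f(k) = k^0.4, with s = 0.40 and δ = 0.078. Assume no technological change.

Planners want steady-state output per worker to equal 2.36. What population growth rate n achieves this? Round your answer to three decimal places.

n ≈ 0.032

In steady state, investment equals break-even investment: s·k^α = (n + δ)·k.
Since y* = [s/(n + δ)]^(α/(1−α)), we have s/(n + δ) = (y*)^((1−α)/α) = 2.36^1.5 = 3.6255.
Therefore n + δ = s / 3.6255 = 0.40 / 3.6255 = 0.1103, so n = 0.1103 − 0.078 = 0.0323.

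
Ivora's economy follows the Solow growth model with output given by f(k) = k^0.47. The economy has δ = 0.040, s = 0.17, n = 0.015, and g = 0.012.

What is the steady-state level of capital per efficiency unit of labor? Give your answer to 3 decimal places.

k* = 5.794

Steady state requires s·f(k) = (n + g + δ)·k, i.e. s·k^α = (n + g + δ)·k.
Rearranging, k^(1−α) = s / (n + g + δ).
k^0.53 = 0.17 / (0.015 + 0.012 + 0.040) = 0.17 / 0.067 = 2.5373
k* = 2.5373^(1/0.53) ≈ 5.7938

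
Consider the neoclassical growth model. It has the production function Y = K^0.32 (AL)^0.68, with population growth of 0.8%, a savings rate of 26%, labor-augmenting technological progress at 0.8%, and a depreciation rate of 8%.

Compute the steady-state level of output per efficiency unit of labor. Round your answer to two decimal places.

Steady state requires s·f(k) = (n + g + δ)·k, i.e. s·k^α = (n + g + δ)·k.
Dividing both sides by k: k^(1−α) = s / (n + g + δ).
k^0.68 = 0.26 / (0.008 + 0.008 + 0.080) = 0.26 / 0.096 = 2.7083
k* = 2.7083^(1/0.68) ≈ 4.3283
y* = (k*)^α = 4.3283^0.32 ≈ 1.5982

y* ≈ 1.60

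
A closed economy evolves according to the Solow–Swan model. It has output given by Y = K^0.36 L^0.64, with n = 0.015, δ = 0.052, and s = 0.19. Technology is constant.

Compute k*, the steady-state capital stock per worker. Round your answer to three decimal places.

In steady state, investment equals break-even investment: s·k^α = (n + δ)·k.
Dividing both sides by k: k^(1−α) = s / (n + δ).
k^0.64 = 0.19 / (0.015 + 0.052) = 0.19 / 0.067 = 2.8358
k* = 2.8358^(1/0.64) ≈ 5.0969

k* ≈ 5.097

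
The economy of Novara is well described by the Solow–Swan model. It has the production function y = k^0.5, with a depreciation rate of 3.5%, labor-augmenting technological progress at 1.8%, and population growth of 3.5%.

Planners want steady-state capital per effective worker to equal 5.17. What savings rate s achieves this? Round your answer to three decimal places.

Steady state requires s·f(k) = (n + g + δ)·k, i.e. s·k^α = (n + g + δ)·k.
So s / (n + g + δ) = (k*)^(1−α) = 5.17^0.5 = 2.2738.
Therefore s = 2.2738 × (n + g + δ) = 2.2738 × 0.088 = 0.2001.

s ≈ 0.200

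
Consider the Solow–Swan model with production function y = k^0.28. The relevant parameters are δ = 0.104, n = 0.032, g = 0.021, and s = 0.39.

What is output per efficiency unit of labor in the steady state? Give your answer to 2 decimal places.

y* = 1.42

Steady state requires s·f(k) = (n + g + δ)·k, i.e. s·k^α = (n + g + δ)·k.
Rearranging, k^(1−α) = s / (n + g + δ).
k^0.72 = 0.39 / (0.032 + 0.021 + 0.104) = 0.39 / 0.157 = 2.4841
k* = 2.4841^(1/0.72) ≈ 3.5387
y* = (k*)^α = 3.5387^0.28 ≈ 1.4245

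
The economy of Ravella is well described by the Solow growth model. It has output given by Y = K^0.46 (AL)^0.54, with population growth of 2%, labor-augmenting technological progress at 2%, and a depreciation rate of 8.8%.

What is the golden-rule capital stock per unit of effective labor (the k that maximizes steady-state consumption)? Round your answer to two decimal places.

k_gold ≈ 10.69

The golden rule sets f'(k) = n + g + δ, i.e. α·k^(α−1) = n + g + δ.
So k^(1−α) = α / (n + g + δ) = 0.46 / 0.128 = 3.5938.
k_gold = 3.5938^(1/0.54) ≈ 10.6857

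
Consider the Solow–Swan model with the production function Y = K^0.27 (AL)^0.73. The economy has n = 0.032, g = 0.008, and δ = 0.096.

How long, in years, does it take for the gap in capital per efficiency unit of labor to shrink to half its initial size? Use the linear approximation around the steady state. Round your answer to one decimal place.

Near the steady state the convergence rate is λ = (1 − α)(n + g + δ).
λ = (1 − 0.27) × 0.136 = 0.73 × 0.136 = 0.09928
Half-life = ln 2 / λ = 0.6931 / 0.09928 ≈ 6.98 years

about 7.0 years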